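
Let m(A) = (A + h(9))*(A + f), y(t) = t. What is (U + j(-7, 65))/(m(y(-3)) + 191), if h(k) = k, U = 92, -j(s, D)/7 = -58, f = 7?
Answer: 498/215 ≈ 2.3163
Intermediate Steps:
j(s, D) = 406 (j(s, D) = -7*(-58) = 406)
m(A) = (7 + A)*(9 + A) (m(A) = (A + 9)*(A + 7) = (9 + A)*(7 + A) = (7 + A)*(9 + A))
(U + j(-7, 65))/(m(y(-3)) + 191) = (92 + 406)/((63 + (-3)² + 16*(-3)) + 191) = 498/((63 + 9 - 48) + 191) = 498/(24 + 191) = 498/215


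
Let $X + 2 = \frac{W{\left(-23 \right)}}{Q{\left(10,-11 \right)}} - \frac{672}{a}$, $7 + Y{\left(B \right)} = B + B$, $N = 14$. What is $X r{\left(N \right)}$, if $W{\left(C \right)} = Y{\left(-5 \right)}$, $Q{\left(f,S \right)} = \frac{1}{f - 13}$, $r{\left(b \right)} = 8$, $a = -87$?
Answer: $\frac{13160}{29} \approx 453.79$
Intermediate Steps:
$Q{\left(f,S \right)} = \frac{1}{-13 + f}$
$Y{\left(B \right)} = -7 + 2 B$ ($Y{\left(B \right)} = -7 + \left(B + B\right) = -7 + 2 B$)
$W{\left(C \right)} = -17$ ($W{\left(C \right)} = -7 + 2 \left(-5\right) = -7 - 10 = -17$)
$X = \frac{1645}{29}$ ($X = -2 - \left(-51 - \frac{224}{29}\right) = -2 - \left(- \frac{224}{29} + \frac{17}{\frac{1}{-3}}\right) = -2 - \left(- \frac{224}{29} + \frac{17}{- \frac{1}{3}}\right) = -2 + \left(\left(-17\right) \left(-3\right) + \frac{224}{29}\right) = -2 + \left(51 + \frac{224}{29}\right) = -2 + \frac{1703}{29} = \frac{1645}{29} \approx 56.724$)
$X r{\left(N \right)} = \frac{1645}{29} \cdot 8 = \frac{13160}{29}$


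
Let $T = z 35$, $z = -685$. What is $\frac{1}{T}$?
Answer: $- \frac{1}{23975} \approx -4.171 \cdot 10^{-5}$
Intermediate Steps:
$T = -23975$ ($T = \left(-685\right) 35 = -23975$)
$\frac{1}{T} = \frac{1}{-23975} = - \frac{1}{23975}$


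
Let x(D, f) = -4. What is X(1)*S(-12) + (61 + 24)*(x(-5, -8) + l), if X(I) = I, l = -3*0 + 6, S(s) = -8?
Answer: 162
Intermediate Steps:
l = 6 (l = 0 + 6 = 6)
X(1)*S(-12) + (61 + 24)*(x(-5, -8) + l) = 1*(-8) + (61 + 24)*(-4 + 6) = -8 + 85*2 = -8 + 170 = 162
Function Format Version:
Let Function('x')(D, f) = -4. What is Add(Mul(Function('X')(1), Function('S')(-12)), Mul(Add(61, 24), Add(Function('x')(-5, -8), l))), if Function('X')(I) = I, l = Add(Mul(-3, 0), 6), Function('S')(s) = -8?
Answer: 162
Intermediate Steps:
l = 6 (l = Add(0, 6) = 6)
Add(Mul(Function('X')(1), Function('S')(-12)), Mul(Add(61, 24), Add(Function('x')(-5, -8), l))) = Add(Mul(1, -8), Mul(Add(61, 24), Add(-4, 6))) = Add(-8, Mul(85, 2)) = Add(-8, 170) = 162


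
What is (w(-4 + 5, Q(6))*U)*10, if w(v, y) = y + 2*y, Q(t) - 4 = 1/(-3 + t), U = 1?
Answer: 130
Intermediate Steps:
Q(t) = 4 + 1/(-3 + t)
w(v, y) = 3*y
(w(-4 + 5, Q(6))*U)*10 = ((3*((-11 + 4*6)/(-3 + 6)))*1)*10 = ((3*((-11 + 24)/3))*1)*10 = ((3*((⅓)*13))*1)*10 = ((3*(13/3))*1)*10 = (13*1)*10 = 13*10 = 130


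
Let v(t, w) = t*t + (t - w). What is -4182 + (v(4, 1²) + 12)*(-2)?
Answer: -4244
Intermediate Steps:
v(t, w) = t + t² - w (v(t, w) = t² + (t - w) = t + t² - w)
-4182 + (v(4, 1²) + 12)*(-2) = -4182 + ((4 + 4² - 1*1²) + 12)*(-2) = -4182 + ((4 + 16 - 1*1) + 12)*(-2) = -4182 + ((4 + 16 - 1) + 12)*(-2) = -4182 + (19 + 12)*(-2) = -4182 + 31*(-2) = -4182 - 62 = -4244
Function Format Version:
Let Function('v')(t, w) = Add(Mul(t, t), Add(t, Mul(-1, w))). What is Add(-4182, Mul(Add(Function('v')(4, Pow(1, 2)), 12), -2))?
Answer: -4244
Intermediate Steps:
Function('v')(t, w) = Add(t, Pow(t, 2), Mul(-1, w)) (Function('v')(t, w) = Add(Pow(t, 2), Add(t, Mul(-1, w))) = Add(t, Pow(t, 2), Mul(-1, w)))
Add(-4182, Mul(Add(Function('v')(4, Pow(1, 2)), 12), -2)) = Add(-4182, Mul(Add(Add(4, Pow(4, 2), Mul(-1, Pow(1, 2))), 12), -2)) = Add(-4182, Mul(Add(Add(4, 16, Mul(-1, 1)), 12), -2)) = Add(-4182, Mul(Add(Add(4, 16, -1), 12), -2)) = Add(-4182, Mul(Add(19, 12), -2)) = Add(-4182, Mul(31, -2)) = Add(-4182, -62) = -4244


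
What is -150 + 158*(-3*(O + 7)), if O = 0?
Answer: -3468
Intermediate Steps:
-150 + 158*(-3*(O + 7)) = -150 + 158*(-3*(0 + 7)) = -150 + 158*(-3*7) = -150 + 158*(-21) = -150 - 3318 = -3468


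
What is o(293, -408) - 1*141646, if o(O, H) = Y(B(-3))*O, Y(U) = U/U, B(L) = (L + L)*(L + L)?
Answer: -141353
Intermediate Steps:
B(L) = 4*L² (B(L) = (2*L)*(2*L) = 4*L²)
Y(U) = 1
o(O, H) = O (o(O, H) = 1*O = O)
o(293, -408) - 1*141646 = 293 - 1*141646 = 293 - 141646 = -141353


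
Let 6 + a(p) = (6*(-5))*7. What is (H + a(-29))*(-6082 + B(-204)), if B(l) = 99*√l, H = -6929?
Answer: 43455890 - 1414710*I*√51 ≈ 4.3456e+7 - 1.0103e+7*I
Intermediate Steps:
a(p) = -216 (a(p) = -6 + (6*(-5))*7 = -6 - 30*7 = -6 - 210 = -216)
(H + a(-29))*(-6082 + B(-204)) = (-6929 - 216)*(-6082 + 99*√(-204)) = -7145*(-6082 + 99*(2*I*√51)) = -7145*(-6082 + 198*I*√51) = 43455890 - 1414710*I*√51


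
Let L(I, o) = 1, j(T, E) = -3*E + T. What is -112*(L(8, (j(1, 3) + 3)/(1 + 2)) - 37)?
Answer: 4032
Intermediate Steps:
j(T, E) = T - 3*E
-112*(L(8, (j(1, 3) + 3)/(1 + 2)) - 37) = -112*(1 - 37) = -112*(-36) = 4032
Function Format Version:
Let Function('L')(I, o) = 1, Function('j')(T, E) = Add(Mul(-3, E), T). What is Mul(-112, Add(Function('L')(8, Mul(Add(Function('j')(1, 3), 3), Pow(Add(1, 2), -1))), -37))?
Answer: 4032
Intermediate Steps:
Function('j')(T, E) = Add(T, Mul(-3, E))
Mul(-112, Add(Function('L')(8, Mul(Add(Function('j')(1, 3), 3), Pow(Add(1, 2), -1))), -37)) = Mul(-112, Add(1, -37)) = Mul(-112, -36) = 4032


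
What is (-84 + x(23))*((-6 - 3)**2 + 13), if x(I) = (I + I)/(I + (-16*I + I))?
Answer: -55366/7 ≈ -7909.4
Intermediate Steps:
x(I) = -1/7 (x(I) = (2*I)/(I - 15*I) = (2*I)/((-14*I)) = (2*I)*(-1/(14*I)) = -1/7)
(-84 + x(23))*((-6 - 3)**2 + 13) = (-84 - 1/7)*((-6 - 3)**2 + 13) = -589*((-9)**2 + 13)/7 = -589*(81 + 13)/7 = -589/7*94 = -55366/7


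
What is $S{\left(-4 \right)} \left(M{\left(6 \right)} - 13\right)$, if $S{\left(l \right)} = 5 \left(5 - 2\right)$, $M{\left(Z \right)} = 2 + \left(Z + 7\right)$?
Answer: $30$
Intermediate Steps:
$M{\left(Z \right)} = 9 + Z$ ($M{\left(Z \right)} = 2 + \left(7 + Z\right) = 9 + Z$)
$S{\left(l \right)} = 15$ ($S{\left(l \right)} = 5 \cdot 3 = 15$)
$S{\left(-4 \right)} \left(M{\left(6 \right)} - 13\right) = 15 \left(\left(9 + 6\right) - 13\right) = 15 \left(15 - 13\right) = 15 \cdot 2 = 30$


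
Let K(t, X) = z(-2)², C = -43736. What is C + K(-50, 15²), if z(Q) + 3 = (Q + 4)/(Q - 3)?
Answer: -1093111/25 ≈ -43724.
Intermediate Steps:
z(Q) = -3 + (4 + Q)/(-3 + Q) (z(Q) = -3 + (Q + 4)/(Q - 3) = -3 + (4 + Q)/(-3 + Q))
K(t, X) = 289/25 (K(t, X) = ((13 - 2*(-2))/(-3 - 2))² = ((13 + 4)/(-5))² = (-⅕*17)² = (-17/5)² = 289/25)
C + K(-50, 15²) = -43736 + 289/25 = -1093111/25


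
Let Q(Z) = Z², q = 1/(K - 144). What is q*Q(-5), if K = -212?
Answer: -25/356 ≈ -0.070225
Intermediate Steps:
q = -1/356 (q = 1/(-212 - 144) = 1/(-356) = -1/356 ≈ -0.0028090)
q*Q(-5) = -1/356*(-5)² = -1/356*25 = -25/356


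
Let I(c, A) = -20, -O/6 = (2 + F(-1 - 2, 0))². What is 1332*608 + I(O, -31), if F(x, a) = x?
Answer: 809836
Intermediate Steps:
O = -6 (O = -6*(2 + (-1 - 2))² = -6*(2 - 3)² = -6*(-1)² = -6*1 = -6)
1332*608 + I(O, -31) = 1332*608 - 20 = 809856 - 20 = 809836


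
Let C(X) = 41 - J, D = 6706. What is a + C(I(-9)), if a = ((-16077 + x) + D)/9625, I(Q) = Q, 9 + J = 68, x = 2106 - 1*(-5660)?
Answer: -34971/1925 ≈ -18.167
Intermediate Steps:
x = 7766 (x = 2106 + 5660 = 7766)
J = 59 (J = -9 + 68 = 59)
a = -321/1925 (a = ((-16077 + 7766) + 6706)/9625 = (-8311 + 6706)*(1/9625) = -1605*1/9625 = -321/1925 ≈ -0.16675)
C(X) = -18 (C(X) = 41 - 1*59 = 41 - 59 = -18)
a + C(I(-9)) = -321/1925 - 18 = -34971/1925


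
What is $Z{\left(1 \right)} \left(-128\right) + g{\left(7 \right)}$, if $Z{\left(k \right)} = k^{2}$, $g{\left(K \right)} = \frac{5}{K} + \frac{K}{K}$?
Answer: $- \frac{884}{7} \approx -126.29$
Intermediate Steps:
$g{\left(K \right)} = 1 + \frac{5}{K}$ ($g{\left(K \right)} = \frac{5}{K} + 1 = 1 + \frac{5}{K}$)
$Z{\left(1 \right)} \left(-128\right) + g{\left(7 \right)} = 1^{2} \left(-128\right) + \frac{5 + 7}{7} = 1 \left(-128\right) + \frac{1}{7} \cdot 12 = -128 + \frac{12}{7} = - \frac{884}{7}$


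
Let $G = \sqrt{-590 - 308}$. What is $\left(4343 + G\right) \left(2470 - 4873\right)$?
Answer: $-10436229 - 2403 i \sqrt{898} \approx -1.0436 \cdot 10^{7} - 72010.0 i$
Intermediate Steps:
$G = i \sqrt{898}$ ($G = \sqrt{-898} = i \sqrt{898} \approx 29.967 i$)
$\left(4343 + G\right) \left(2470 - 4873\right) = \left(4343 + i \sqrt{898}\right) \left(2470 - 4873\right) = \left(4343 + i \sqrt{898}\right) \left(-2403\right) = -10436229 - 2403 i \sqrt{898}$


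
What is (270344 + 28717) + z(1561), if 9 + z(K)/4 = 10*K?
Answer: 361465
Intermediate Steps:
z(K) = -36 + 40*K (z(K) = -36 + 4*(10*K) = -36 + 40*K)
(270344 + 28717) + z(1561) = (270344 + 28717) + (-36 + 40*1561) = 299061 + (-36 + 62440) = 299061 + 62404 = 361465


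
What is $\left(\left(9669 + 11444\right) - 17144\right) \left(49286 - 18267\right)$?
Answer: $123114411$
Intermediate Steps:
$\left(\left(9669 + 11444\right) - 17144\right) \left(49286 - 18267\right) = \left(21113 - 17144\right) 31019 = 3969 \cdot 31019 = 123114411$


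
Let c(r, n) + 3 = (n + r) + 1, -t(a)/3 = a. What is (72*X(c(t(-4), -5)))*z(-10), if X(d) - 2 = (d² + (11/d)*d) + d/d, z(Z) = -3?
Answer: -8424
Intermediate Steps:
t(a) = -3*a
c(r, n) = -2 + n + r (c(r, n) = -3 + ((n + r) + 1) = -3 + (1 + n + r) = -2 + n + r)
X(d) = 14 + d² (X(d) = 2 + ((d² + (11/d)*d) + d/d) = 2 + ((d² + 11) + 1) = 2 + ((11 + d²) + 1) = 2 + (12 + d²) = 14 + d²)
(72*X(c(t(-4), -5)))*z(-10) = (72*(14 + (-2 - 5 - 3*(-4))²))*(-3) = (72*(14 + (-2 - 5 + 12)²))*(-3) = (72*(14 + 5²))*(-3) = (72*(14 + 25))*(-3) = (72*39)*(-3) = 2808*(-3) = -8424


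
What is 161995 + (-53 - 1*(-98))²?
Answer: 164020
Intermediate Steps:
161995 + (-53 - 1*(-98))² = 161995 + (-53 + 98)² = 161995 + 45² = 161995 + 2025 = 164020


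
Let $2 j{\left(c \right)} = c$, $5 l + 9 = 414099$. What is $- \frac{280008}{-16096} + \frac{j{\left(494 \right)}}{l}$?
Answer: $\frac{1449604891}{83314908} \approx 17.399$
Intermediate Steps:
$l = 82818$ ($l = - \frac{9}{5} + \frac{1}{5} \cdot 414099 = - \frac{9}{5} + \frac{414099}{5} = 82818$)
$j{\left(c \right)} = \frac{c}{2}$
$- \frac{280008}{-16096} + \frac{j{\left(494 \right)}}{l} = - \frac{280008}{-16096} + \frac{\frac{1}{2} \cdot 494}{82818} = \left(-280008\right) \left(- \frac{1}{16096}\right) + 247 \cdot \frac{1}{82818} = \frac{35001}{2012} + \frac{247}{82818} = \frac{1449604891}{83314908}$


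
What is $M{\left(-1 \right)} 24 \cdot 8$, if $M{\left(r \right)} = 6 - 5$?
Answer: $192$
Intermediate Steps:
$M{\left(r \right)} = 1$
$M{\left(-1 \right)} 24 \cdot 8 = 1 \cdot 24 \cdot 8 = 24 \cdot 8 = 192$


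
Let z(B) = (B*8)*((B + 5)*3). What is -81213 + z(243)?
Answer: 1365123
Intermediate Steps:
z(B) = 8*B*(15 + 3*B) (z(B) = (8*B)*((5 + B)*3) = (8*B)*(15 + 3*B) = 8*B*(15 + 3*B))
-81213 + z(243) = -81213 + 24*243*(5 + 243) = -81213 + 24*243*248 = -81213 + 1446336 = 1365123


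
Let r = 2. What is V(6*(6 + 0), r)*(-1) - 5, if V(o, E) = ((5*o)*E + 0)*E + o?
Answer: -761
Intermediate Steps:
V(o, E) = o + 5*o*E² (V(o, E) = (5*E*o + 0)*E + o = (5*E*o)*E + o = 5*o*E² + o = o + 5*o*E²)
V(6*(6 + 0), r)*(-1) - 5 = ((6*(6 + 0))*(1 + 5*2²))*(-1) - 5 = ((6*6)*(1 + 5*4))*(-1) - 5 = (36*(1 + 20))*(-1) - 5 = (36*21)*(-1) - 5 = 756*(-1) - 5 = -756 - 5 = -761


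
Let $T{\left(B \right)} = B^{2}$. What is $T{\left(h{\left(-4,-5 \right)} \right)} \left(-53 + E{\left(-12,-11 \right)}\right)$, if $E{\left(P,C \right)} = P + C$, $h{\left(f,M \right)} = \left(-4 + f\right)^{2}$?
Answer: $-311296$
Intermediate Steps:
$E{\left(P,C \right)} = C + P$
$T{\left(h{\left(-4,-5 \right)} \right)} \left(-53 + E{\left(-12,-11 \right)}\right) = \left(\left(-4 - 4\right)^{2}\right)^{2} \left(-53 - 23\right) = \left(\left(-8\right)^{2}\right)^{2} \left(-53 - 23\right) = 64^{2} \left(-76\right) = 4096 \left(-76\right) = -311296$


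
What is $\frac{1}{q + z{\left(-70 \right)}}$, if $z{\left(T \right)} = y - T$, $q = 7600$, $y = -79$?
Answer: $\frac{1}{7591} \approx 0.00013173$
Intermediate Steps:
$z{\left(T \right)} = -79 - T$
$\frac{1}{q + z{\left(-70 \right)}} = \frac{1}{7600 - 9} = \frac{1}{7591}$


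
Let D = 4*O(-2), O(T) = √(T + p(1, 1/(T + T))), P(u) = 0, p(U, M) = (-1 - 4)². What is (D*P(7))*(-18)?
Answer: 0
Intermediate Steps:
p(U, M) = 25 (p(U, M) = (-5)² = 25)
O(T) = √(25 + T) (O(T) = √(T + 25) = √(25 + T))
D = 4*√23 (D = 4*√(25 - 2) = 4*√23 ≈ 19.183)
(D*P(7))*(-18) = ((4*√23)*0)*(-18) = 0*(-18) = 0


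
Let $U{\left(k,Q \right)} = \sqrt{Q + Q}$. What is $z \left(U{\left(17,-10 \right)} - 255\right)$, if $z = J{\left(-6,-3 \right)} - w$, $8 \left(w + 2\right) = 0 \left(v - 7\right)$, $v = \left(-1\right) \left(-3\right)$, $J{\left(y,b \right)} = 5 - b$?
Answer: $-2550 + 20 i \sqrt{5} \approx -2550.0 + 44.721 i$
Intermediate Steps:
$v = 3$
$U{\left(k,Q \right)} = \sqrt{2} \sqrt{Q}$ ($U{\left(k,Q \right)} = \sqrt{2 Q} = \sqrt{2} \sqrt{Q}$)
$w = -2$ ($w = -2 + \frac{0 \left(3 - 7\right)}{8} = -2 + \frac{0 \left(-4\right)}{8} = -2 + \frac{1}{8} \cdot 0 = -2 + 0 = -2$)
$z = 10$ ($z = \left(5 - -3\right) - -2 = \left(5 + 3\right) + 2 = 8 + 2 = 10$)
$z \left(U{\left(17,-10 \right)} - 255\right) = 10 \left(\sqrt{2} \sqrt{-10} - 255\right) = 10 \left(\sqrt{2} i \sqrt{10} - 255\right) = 10 \left(2 i \sqrt{5} - 255\right) = 10 \left(-255 + 2 i \sqrt{5}\right) = -2550 + 20 i \sqrt{5}$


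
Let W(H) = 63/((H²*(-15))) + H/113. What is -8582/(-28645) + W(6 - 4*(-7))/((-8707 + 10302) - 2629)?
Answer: 68120759453/227591858120 ≈ 0.29931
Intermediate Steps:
W(H) = -21/(5*H²) + H/113 (W(H) = 63/((-15*H²)) + H*(1/113) = 63*(-1/(15*H²)) + H/113 = -21/(5*H²) + H/113)
-8582/(-28645) + W(6 - 4*(-7))/((-8707 + 10302) - 2629) = -8582/(-28645) + (-21/(5*(6 - 4*(-7))²) + (6 - 4*(-7))/113)/((-8707 + 10302) - 2629) = -8582*(-1/28645) + (-21/(5*(6 + 28)²) + (6 + 28)/113)/(1595 - 2629) = 8582/28645 + (-21/5/34² + (1/113)*34)/(-1034) = 8582/28645 + (-21/5*1/1156 + 34/113)*(-1/1034) = 8582/28645 + (-21/5780 + 34/113)*(-1/1034) = 8582/28645 + (194147/653140)*(-1/1034) = 8582/28645 - 194147/675346760 = 68120759453/227591858120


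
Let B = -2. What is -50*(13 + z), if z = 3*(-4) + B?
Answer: 50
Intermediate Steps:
z = -14 (z = 3*(-4) - 2 = -12 - 2 = -14)
-50*(13 + z) = -50*(13 - 14) = -50*(-1) = 50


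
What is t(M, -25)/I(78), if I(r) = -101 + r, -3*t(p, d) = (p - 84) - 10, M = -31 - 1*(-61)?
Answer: -64/69 ≈ -0.92754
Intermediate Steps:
M = 30 (M = -31 + 61 = 30)
t(p, d) = 94/3 - p/3 (t(p, d) = -((p - 84) - 10)/3 = -((-84 + p) - 10)/3 = -(-94 + p)/3 = 94/3 - p/3)
t(M, -25)/I(78) = (94/3 - 1/3*30)/(-101 + 78) = (94/3 - 10)/(-23) = (64/3)*(-1/23) = -64/69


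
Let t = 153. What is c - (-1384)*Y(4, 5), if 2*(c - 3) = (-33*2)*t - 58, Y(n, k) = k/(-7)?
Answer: -42445/7 ≈ -6063.6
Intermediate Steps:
Y(n, k) = -k/7 (Y(n, k) = k*(-1/7) = -k/7)
c = -5075 (c = 3 + (-33*2*153 - 58)/2 = 3 + (-66*153 - 58)/2 = 3 + (-10098 - 58)/2 = 3 + (1/2)*(-10156) = 3 - 5078 = -5075)
c - (-1384)*Y(4, 5) = -5075 - (-1384)*(-1/7*5) = -5075 - (-1384)*(-5)/7 = -5075 - 1*6920/7 = -5075 - 6920/7 = -42445/7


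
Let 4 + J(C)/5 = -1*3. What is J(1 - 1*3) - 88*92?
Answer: -8131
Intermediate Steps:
J(C) = -35 (J(C) = -20 + 5*(-1*3) = -20 + 5*(-3) = -20 - 15 = -35)
J(1 - 1*3) - 88*92 = -35 - 88*92 = -35 - 8096 = -8131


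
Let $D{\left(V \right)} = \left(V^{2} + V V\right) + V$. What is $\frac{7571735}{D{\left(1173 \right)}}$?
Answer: $\frac{7571735}{2753031} \approx 2.7503$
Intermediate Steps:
$D{\left(V \right)} = V + 2 V^{2}$ ($D{\left(V \right)} = \left(V^{2} + V^{2}\right) + V = 2 V^{2} + V = V + 2 V^{2}$)
$\frac{7571735}{D{\left(1173 \right)}} = \frac{7571735}{1173 \left(1 + 2 \cdot 1173\right)} = \frac{7571735}{1173 \left(1 + 2346\right)} = \frac{7571735}{1173 \cdot 2347} = \frac{7571735}{2753031}$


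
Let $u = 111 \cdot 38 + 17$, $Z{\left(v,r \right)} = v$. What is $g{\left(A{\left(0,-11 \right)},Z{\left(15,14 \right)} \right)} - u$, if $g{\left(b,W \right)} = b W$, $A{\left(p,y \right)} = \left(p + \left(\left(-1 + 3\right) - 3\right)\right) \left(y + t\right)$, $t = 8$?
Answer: $-4190$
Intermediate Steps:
$A{\left(p,y \right)} = \left(-1 + p\right) \left(8 + y\right)$ ($A{\left(p,y \right)} = \left(p + \left(\left(-1 + 3\right) - 3\right)\right) \left(y + 8\right) = \left(p + \left(2 - 3\right)\right) \left(8 + y\right) = \left(p - 1\right) \left(8 + y\right) = \left(-1 + p\right) \left(8 + y\right)$)
$g{\left(b,W \right)} = W b$
$u = 4235$ ($u = 4218 + 17 = 4235$)
$g{\left(A{\left(0,-11 \right)},Z{\left(15,14 \right)} \right)} - u = 15 \left(-8 - -11 + 8 \cdot 0 + 0 \left(-11\right)\right) - 4235 = 15 \left(-8 + 11 + 0 + 0\right) - 4235 = 15 \cdot 3 - 4235 = 45 - 4235 = -4190$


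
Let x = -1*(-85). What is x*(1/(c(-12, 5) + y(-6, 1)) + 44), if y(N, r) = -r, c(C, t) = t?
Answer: 15045/4 ≈ 3761.3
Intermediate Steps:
x = 85
x*(1/(c(-12, 5) + y(-6, 1)) + 44) = 85*(1/(5 - 1*1) + 44) = 85*(1/(5 - 1) + 44) = 85*(1/4 + 44) = 85*(¼ + 44) = 85*(177/4) = 15045/4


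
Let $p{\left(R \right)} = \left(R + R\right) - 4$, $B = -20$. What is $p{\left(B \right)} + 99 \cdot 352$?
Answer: $34804$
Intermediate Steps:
$p{\left(R \right)} = -4 + 2 R$ ($p{\left(R \right)} = 2 R - 4 = -4 + 2 R$)
$p{\left(B \right)} + 99 \cdot 352 = \left(-4 + 2 \left(-20\right)\right) + 99 \cdot 352 = \left(-4 - 40\right) + 34848 = -44 + 34848 = 34804$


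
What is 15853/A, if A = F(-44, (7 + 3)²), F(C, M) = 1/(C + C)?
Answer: -1395064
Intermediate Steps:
F(C, M) = 1/(2*C)
A = -1/88 (A = (½)/(-44) = (½)*(-1/44) = -1/88 ≈ -0.011364)
15853/A = 15853/(-1/88) = 15853*(-88) = -1395064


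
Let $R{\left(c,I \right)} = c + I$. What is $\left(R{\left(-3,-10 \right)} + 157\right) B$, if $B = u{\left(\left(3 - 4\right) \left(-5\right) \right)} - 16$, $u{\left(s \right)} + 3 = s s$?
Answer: $864$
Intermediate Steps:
$R{\left(c,I \right)} = I + c$
$u{\left(s \right)} = -3 + s^{2}$ ($u{\left(s \right)} = -3 + s s = -3 + s^{2}$)
$B = 6$ ($B = \left(-3 + \left(\left(3 - 4\right) \left(-5\right)\right)^{2}\right) - 16 = \left(-3 + \left(\left(-1\right) \left(-5\right)\right)^{2}\right) - 16 = \left(-3 + 5^{2}\right) - 16 = \left(-3 + 25\right) - 16 = 22 - 16 = 6$)
$\left(R{\left(-3,-10 \right)} + 157\right) B = \left(\left(-10 - 3\right) + 157\right) 6 = \left(-13 + 157\right) 6 = 144 \cdot 6 = 864$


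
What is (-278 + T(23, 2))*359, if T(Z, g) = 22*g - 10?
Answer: -87596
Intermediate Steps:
T(Z, g) = -10 + 22*g
(-278 + T(23, 2))*359 = (-278 + (-10 + 22*2))*359 = (-278 + (-10 + 44))*359 = (-278 + 34)*359 = -244*359 = -87596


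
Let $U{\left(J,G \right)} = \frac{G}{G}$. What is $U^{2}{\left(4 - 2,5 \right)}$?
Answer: $1$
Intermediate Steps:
$U{\left(J,G \right)} = 1$
$U^{2}{\left(4 - 2,5 \right)} = 1^{2} = 1$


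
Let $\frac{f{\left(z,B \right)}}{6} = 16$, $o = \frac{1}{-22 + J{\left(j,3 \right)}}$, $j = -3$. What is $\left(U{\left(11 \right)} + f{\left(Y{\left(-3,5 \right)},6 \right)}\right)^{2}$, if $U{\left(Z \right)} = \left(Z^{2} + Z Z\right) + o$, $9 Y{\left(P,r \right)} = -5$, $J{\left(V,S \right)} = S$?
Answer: $\frac{41229241}{361} \approx 1.1421 \cdot 10^{5}$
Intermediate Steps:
$Y{\left(P,r \right)} = - \frac{5}{9}$ ($Y{\left(P,r \right)} = \frac{1}{9} \left(-5\right) = - \frac{5}{9}$)
$o = - \frac{1}{19}$ ($o = \frac{1}{-22 + 3} = \frac{1}{-19} = - \frac{1}{19} \approx -0.052632$)
$f{\left(z,B \right)} = 96$ ($f{\left(z,B \right)} = 6 \cdot 16 = 96$)
$U{\left(Z \right)} = - \frac{1}{19} + 2 Z^{2}$ ($U{\left(Z \right)} = \left(Z^{2} + Z Z\right) - \frac{1}{19} = \left(Z^{2} + Z^{2}\right) - \frac{1}{19} = 2 Z^{2} - \frac{1}{19} = - \frac{1}{19} + 2 Z^{2}$)
$\left(U{\left(11 \right)} + f{\left(Y{\left(-3,5 \right)},6 \right)}\right)^{2} = \left(\left(- \frac{1}{19} + 2 \cdot 11^{2}\right) + 96\right)^{2} = \left(\left(- \frac{1}{19} + 2 \cdot 121\right) + 96\right)^{2} = \left(\left(- \frac{1}{19} + 242\right) + 96\right)^{2} = \left(\frac{4597}{19} + 96\right)^{2} = \left(\frac{6421}{19}\right)^{2} = \frac{41229241}{361}$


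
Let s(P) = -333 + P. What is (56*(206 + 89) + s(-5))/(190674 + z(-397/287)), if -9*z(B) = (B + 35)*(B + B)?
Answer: 666447579/7853238937 ≈ 0.084863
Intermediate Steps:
z(B) = -2*B*(35 + B)/9 (z(B) = -(B + 35)*(B + B)/9 = -(35 + B)*2*B/9 = -2*B*(35 + B)/9)
(56*(206 + 89) + s(-5))/(190674 + z(-397/287)) = (56*(206 + 89) + (-333 - 5))/(190674 - 2*(-397/287)*(35 - 397/287)/9) = (56*295 - 338)/(190674 - 2*(-397*1/287)*(35 - 397*1/287)/9) = (16520 - 338)/(190674 - 2/9*(-397/287)*(35 - 397/287)) = 16182/(190674 - 2/9*(-397/287)*9648/287) = 16182/(190674 + 851168/82369) = 16182/(15706477874/82369) = 16182*(82369/15706477874) = 666447579/7853238937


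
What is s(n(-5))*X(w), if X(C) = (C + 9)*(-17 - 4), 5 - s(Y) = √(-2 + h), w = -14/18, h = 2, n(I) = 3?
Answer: -2590/3 ≈ -863.33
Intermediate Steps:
w = -7/9 (w = -14*1/18 = -7/9 ≈ -0.77778)
s(Y) = 5 (s(Y) = 5 - √(-2 + 2) = 5 - √0 = 5 - 1*0 = 5 + 0 = 5)
X(C) = -189 - 21*C (X(C) = (9 + C)*(-21) = -189 - 21*C)
s(n(-5))*X(w) = 5*(-189 - 21*(-7/9)) = 5*(-189 + 49/3) = 5*(-518/3) = -2590/3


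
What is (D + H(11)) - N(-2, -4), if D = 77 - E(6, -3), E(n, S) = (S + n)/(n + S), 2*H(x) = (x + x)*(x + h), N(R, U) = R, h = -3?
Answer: 166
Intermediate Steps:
H(x) = x*(-3 + x) (H(x) = ((x + x)*(x - 3))/2 = ((2*x)*(-3 + x))/2 = (2*x*(-3 + x))/2 = x*(-3 + x))
E(n, S) = 1 (E(n, S) = (S + n)/(S + n) = 1)
D = 76 (D = 77 - 1*1 = 77 - 1 = 76)
(D + H(11)) - N(-2, -4) = (76 + 11*(-3 + 11)) - 1*(-2) = (76 + 11*8) + 2 = (76 + 88) + 2 = 164 + 2 = 166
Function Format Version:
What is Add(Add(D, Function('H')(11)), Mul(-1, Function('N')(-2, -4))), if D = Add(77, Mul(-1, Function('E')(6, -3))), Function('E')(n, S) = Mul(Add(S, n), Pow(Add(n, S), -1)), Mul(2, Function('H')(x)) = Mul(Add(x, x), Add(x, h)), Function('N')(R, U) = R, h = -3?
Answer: 166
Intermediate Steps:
Function('H')(x) = Mul(x, Add(-3, x)) (Function('H')(x) = Mul(Rational(1, 2), Mul(Add(x, x), Add(x, -3))) = Mul(Rational(1, 2), Mul(Mul(2, x), Add(-3, x))) = Mul(Rational(1, 2), Mul(2, x, Add(-3, x))) = Mul(x, Add(-3, x)))
Function('E')(n, S) = 1 (Function('E')(n, S) = Mul(Add(S, n), Pow(Add(S, n), -1)) = 1)
D = 76 (D = Add(77, Mul(-1, 1)) = Add(77, -1) = 76)
Add(Add(D, Function('H')(11)), Mul(-1, Function('N')(-2, -4))) = Add(Add(76, Mul(11, Add(-3, 11))), Mul(-1, -2)) = Add(Add(76, Mul(11, 8)), 2) = Add(Add(76, 88), 2) = Add(164, 2) = 166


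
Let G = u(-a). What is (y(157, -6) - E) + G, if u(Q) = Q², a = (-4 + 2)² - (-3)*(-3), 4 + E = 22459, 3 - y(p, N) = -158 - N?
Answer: -22275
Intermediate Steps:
y(p, N) = 161 + N (y(p, N) = 3 - (-158 - N) = 3 + (158 + N) = 161 + N)
E = 22455 (E = -4 + 22459 = 22455)
a = -5 (a = (-2)² - 1*9 = 4 - 9 = -5)
G = 25 (G = (-1*(-5))² = 5² = 25)
(y(157, -6) - E) + G = ((161 - 6) - 1*22455) + 25 = (155 - 22455) + 25 = -22300 + 25 = -22275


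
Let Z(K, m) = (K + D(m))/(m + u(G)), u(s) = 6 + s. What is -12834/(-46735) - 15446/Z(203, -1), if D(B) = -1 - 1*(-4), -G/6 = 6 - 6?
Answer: -1803350123/4813705 ≈ -374.63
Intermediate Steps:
G = 0 (G = -6*(6 - 6) = -6*0 = 0)
D(B) = 3 (D(B) = -1 + 4 = 3)
Z(K, m) = (3 + K)/(6 + m) (Z(K, m) = (K + 3)/(m + (6 + 0)) = (3 + K)/(m + 6) = (3 + K)/(6 + m))
-12834/(-46735) - 15446/Z(203, -1) = -12834/(-46735) - 15446*(6 - 1)/(3 + 203) = -12834*(-1/46735) - 15446/(206/5) = 12834/46735 - 15446/((⅕)*206) = 12834/46735 - 15446/206/5 = 12834/46735 - 15446*5/206 = 12834/46735 - 38615/103 = -1803350123/4813705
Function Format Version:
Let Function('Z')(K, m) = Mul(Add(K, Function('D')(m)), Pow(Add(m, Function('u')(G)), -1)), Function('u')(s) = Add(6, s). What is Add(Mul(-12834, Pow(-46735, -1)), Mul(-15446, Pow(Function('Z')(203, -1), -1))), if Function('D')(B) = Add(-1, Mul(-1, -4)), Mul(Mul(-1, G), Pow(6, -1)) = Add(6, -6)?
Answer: Rational(-1803350123, 4813705) ≈ -374.63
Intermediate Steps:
G = 0 (G = Mul(-6, Add(6, -6)) = Mul(-6, 0) = 0)
Function('D')(B) = 3 (Function('D')(B) = Add(-1, 4) = 3)
Function('Z')(K, m) = Mul(Pow(Add(6, m), -1), Add(3, K)) (Function('Z')(K, m) = Mul(Add(K, 3), Pow(Add(m, Add(6, 0)), -1)) = Mul(Add(3, K), Pow(Add(m, 6), -1)) = Mul(Add(3, K), Pow(Add(6, m), -1)) = Mul(Pow(Add(6, m), -1), Add(3, K)))
Add(Mul(-12834, Pow(-46735, -1)), Mul(-15446, Pow(Function('Z')(203, -1), -1))) = Add(Mul(-12834, Pow(-46735, -1)), Mul(-15446, Pow(Mul(Pow(Add(6, -1), -1), Add(3, 203)), -1))) = Add(Mul(-12834, Rational(-1, 46735)), Mul(-15446, Pow(Mul(Pow(5, -1), 206), -1))) = Add(Rational(12834, 46735), Mul(-15446, Pow(Mul(Rational(1, 5), 206), -1))) = Add(Rational(12834, 46735), Mul(-15446, Pow(Rational(206, 5), -1))) = Add(Rational(12834, 46735), Mul(-15446, Rational(5, 206))) = Add(Rational(12834, 46735), Rational(-38615, 103)) = Rational(-1803350123, 4813705)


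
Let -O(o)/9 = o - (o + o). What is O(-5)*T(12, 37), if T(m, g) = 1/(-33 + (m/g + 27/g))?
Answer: 555/394 ≈ 1.4086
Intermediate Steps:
T(m, g) = 1/(-33 + 27/g + m/g) (T(m, g) = 1/(-33 + (27/g + m/g)) = 1/(-33 + 27/g + m/g))
O(o) = 9*o (O(o) = -9*(o - (o + o)) = -9*(o - 2*o) = -(-9)*o = 9*o)
O(-5)*T(12, 37) = (9*(-5))*(37/(27 + 12 - 33*37)) = -1665/(27 + 12 - 1221) = -1665/(-1182) = -1665*(-1)/1182 = -45*(-37/1182) = 555/394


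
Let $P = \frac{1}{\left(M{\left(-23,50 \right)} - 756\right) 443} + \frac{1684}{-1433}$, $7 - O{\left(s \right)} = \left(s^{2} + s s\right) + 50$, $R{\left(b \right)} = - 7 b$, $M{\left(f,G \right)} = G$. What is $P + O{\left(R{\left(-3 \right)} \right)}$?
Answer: $- \frac{415095233855}{448182214} \approx -926.17$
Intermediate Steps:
$O{\left(s \right)} = -43 - 2 s^{2}$ ($O{\left(s \right)} = 7 - \left(\left(s^{2} + s s\right) + 50\right) = 7 - \left(\left(s^{2} + s^{2}\right) + 50\right) = 7 - \left(2 s^{2} + 50\right) = 7 - \left(50 + 2 s^{2}\right) = -43 - 2 s^{2}$)
$P = - \frac{526685905}{448182214}$ ($P = \frac{1}{\left(50 - 756\right) 443} + \frac{1684}{-1433} = \frac{1}{-706} \cdot \frac{1}{443} + 1684 \left(- \frac{1}{1433}\right) = \left(- \frac{1}{706}\right) \frac{1}{443} - \frac{1684}{1433} = - \frac{1}{312758} - \frac{1684}{1433} = - \frac{526685905}{448182214} \approx -1.1752$)
$P + O{\left(R{\left(-3 \right)} \right)} = - \frac{526685905}{448182214} - \left(43 + 2 \left(\left(-7\right) \left(-3\right)\right)^{2}\right) = - \frac{526685905}{448182214} - \left(43 + 2 \cdot 21^{2}\right) = - \frac{526685905}{448182214} - 925 = - \frac{415095233855}{448182214}$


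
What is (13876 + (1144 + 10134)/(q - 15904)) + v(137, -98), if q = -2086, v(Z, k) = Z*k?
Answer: 4042111/8995 ≈ 449.37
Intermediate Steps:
(13876 + (1144 + 10134)/(q - 15904)) + v(137, -98) = (13876 + (1144 + 10134)/(-2086 - 15904)) + 137*(-98) = (13876 + 11278/(-17990)) - 13426 = (13876 + 11278*(-1/17990)) - 13426 = (13876 - 5639/8995) - 13426 = 124808981/8995 - 13426 = 4042111/8995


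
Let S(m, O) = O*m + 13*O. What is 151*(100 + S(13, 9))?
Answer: 50434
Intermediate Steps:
S(m, O) = 13*O + O*m
151*(100 + S(13, 9)) = 151*(100 + 9*(13 + 13)) = 151*(100 + 9*26) = 151*(100 + 234) = 151*334 = 50434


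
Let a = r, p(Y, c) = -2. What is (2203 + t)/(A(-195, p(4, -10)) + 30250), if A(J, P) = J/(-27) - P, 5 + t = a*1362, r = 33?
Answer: 424296/272333 ≈ 1.5580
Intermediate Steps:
a = 33
t = 44941 (t = -5 + 33*1362 = -5 + 44946 = 44941)
A(J, P) = -P - J/27 (A(J, P) = J*(-1/27) - P = -J/27 - P = -P - J/27)
(2203 + t)/(A(-195, p(4, -10)) + 30250) = (2203 + 44941)/((-1*(-2) - 1/27*(-195)) + 30250) = 47144/((2 + 65/9) + 30250) = 47144/(83/9 + 30250) = 47144/(272333/9) = 47144*(9/272333) = 424296/272333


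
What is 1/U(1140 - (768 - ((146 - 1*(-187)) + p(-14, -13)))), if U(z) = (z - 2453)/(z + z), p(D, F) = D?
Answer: -691/881 ≈ -0.78434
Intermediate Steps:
U(z) = (-2453 + z)/(2*z) (U(z) = (-2453 + z)/((2*z)) = (-2453 + z)*(1/(2*z)) = (-2453 + z)/(2*z))
1/U(1140 - (768 - ((146 - 1*(-187)) + p(-14, -13)))) = 1/((-2453 + (1140 - (768 - ((146 - 1*(-187)) - 14))))/(2*(1140 - (768 - ((146 - 1*(-187)) - 14))))) = 1/((-2453 + (1140 - (768 - ((146 + 187) - 14))))/(2*(1140 - (768 - ((146 + 187) - 14))))) = 1/((-2453 + (1140 - (768 - (333 - 14))))/(2*(1140 - (768 - (333 - 14))))) = 1/((-2453 + (1140 - (768 - 1*319)))/(2*(1140 - (768 - 1*319)))) = 1/((-2453 + (1140 - (768 - 319)))/(2*(1140 - (768 - 319)))) = 1/((-2453 + (1140 - 1*449))/(2*(1140 - 1*449))) = 1/((-2453 + (1140 - 449))/(2*(1140 - 449))) = 1/((½)*(-2453 + 691)/691) = 1/((½)*(1/691)*(-1762)) = 1/(-881/691) = -691/881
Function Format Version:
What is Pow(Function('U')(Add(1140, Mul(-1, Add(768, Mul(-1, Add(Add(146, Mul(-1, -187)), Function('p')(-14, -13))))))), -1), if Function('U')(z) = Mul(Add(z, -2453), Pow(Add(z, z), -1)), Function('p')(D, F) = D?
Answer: Rational(-691, 881) ≈ -0.78434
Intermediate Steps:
Function('U')(z) = Mul(Rational(1, 2), Pow(z, -1), Add(-2453, z)) (Function('U')(z) = Mul(Add(-2453, z), Pow(Mul(2, z), -1)) = Mul(Add(-2453, z), Mul(Rational(1, 2), Pow(z, -1))) = Mul(Rational(1, 2), Pow(z, -1), Add(-2453, z)))
Pow(Function('U')(Add(1140, Mul(-1, Add(768, Mul(-1, Add(Add(146, Mul(-1, -187)), Function('p')(-14, -13))))))), -1) = Pow(Mul(Rational(1, 2), Pow(Add(1140, Mul(-1, Add(768, Mul(-1, Add(Add(146, Mul(-1, -187)), -14))))), -1), Add(-2453, Add(1140, Mul(-1, Add(768, Mul(-1, Add(Add(146, Mul(-1, -187)), -14))))))), -1) = Pow(Mul(Rational(1, 2), Pow(Add(1140, Mul(-1, Add(768, Mul(-1, Add(Add(146, 187), -14))))), -1), Add(-2453, Add(1140, Mul(-1, Add(768, Mul(-1, Add(Add(146, 187), -14))))))), -1) = Pow(Mul(Rational(1, 2), Pow(Add(1140, Mul(-1, Add(768, Mul(-1, Add(333, -14))))), -1), Add(-2453, Add(1140, Mul(-1, Add(768, Mul(-1, Add(333, -14))))))), -1) = Pow(Mul(Rational(1, 2), Pow(Add(1140, Mul(-1, Add(768, Mul(-1, 319)))), -1), Add(-2453, Add(1140, Mul(-1, Add(768, Mul(-1, 319)))))), -1) = Pow(Mul(Rational(1, 2), Pow(Add(1140, Mul(-1, Add(768, -319))), -1), Add(-2453, Add(1140, Mul(-1, Add(768, -319))))), -1) = Pow(Mul(Rational(1, 2), Pow(Add(1140, Mul(-1, 449)), -1), Add(-2453, Add(1140, Mul(-1, 449)))), -1) = Pow(Mul(Rational(1, 2), Pow(Add(1140, -449), -1), Add(-2453, Add(1140, -449))), -1) = Pow(Mul(Rational(1, 2), Pow(691, -1), Add(-2453, 691)), -1) = Pow(Mul(Rational(1, 2), Rational(1, 691), -1762), -1) = Pow(Rational(-881, 691), -1) = Rational(-691, 881)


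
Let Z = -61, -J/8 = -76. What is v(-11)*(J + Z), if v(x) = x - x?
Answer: 0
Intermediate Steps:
v(x) = 0
J = 608 (J = -8*(-76) = 608)
v(-11)*(J + Z) = 0*(608 - 61) = 0*547 = 0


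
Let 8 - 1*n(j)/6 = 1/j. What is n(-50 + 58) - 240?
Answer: -771/4 ≈ -192.75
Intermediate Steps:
n(j) = 48 - 6/j
n(-50 + 58) - 240 = (48 - 6/(-50 + 58)) - 240 = (48 - 6/8) - 240 = (48 - 6*⅛) - 240 = (48 - ¾) - 240 = 189/4 - 240 = -771/4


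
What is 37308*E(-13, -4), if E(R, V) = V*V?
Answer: 596928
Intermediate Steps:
E(R, V) = V²
37308*E(-13, -4) = 37308*(-4)² = 37308*16 = 596928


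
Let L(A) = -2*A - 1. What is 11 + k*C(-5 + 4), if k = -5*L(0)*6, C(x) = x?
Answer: -19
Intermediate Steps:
L(A) = -1 - 2*A
k = 30 (k = -5*(-1 - 2*0)*6 = -5*(-1 + 0)*6 = -5*(-1)*6 = 5*6 = 30)
11 + k*C(-5 + 4) = 11 + 30*(-5 + 4) = 11 + 30*(-1) = 11 - 30 = -19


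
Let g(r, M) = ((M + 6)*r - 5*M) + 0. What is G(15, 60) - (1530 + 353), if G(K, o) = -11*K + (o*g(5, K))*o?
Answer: 105952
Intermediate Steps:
g(r, M) = -5*M + r*(6 + M) (g(r, M) = ((6 + M)*r - 5*M) + 0 = (r*(6 + M) - 5*M) + 0 = (-5*M + r*(6 + M)) + 0 = -5*M + r*(6 + M))
G(K, o) = -11*K + 30*o² (G(K, o) = -11*K + (o*(-5*K + 6*5 + K*5))*o = -11*K + (o*(-5*K + 30 + 5*K))*o = -11*K + (o*30)*o = -11*K + (30*o)*o = -11*K + 30*o²)
G(15, 60) - (1530 + 353) = (-11*15 + 30*60²) - (1530 + 353) = (-165 + 30*3600) - 1*1883 = (-165 + 108000) - 1883 = 107835 - 1883 = 105952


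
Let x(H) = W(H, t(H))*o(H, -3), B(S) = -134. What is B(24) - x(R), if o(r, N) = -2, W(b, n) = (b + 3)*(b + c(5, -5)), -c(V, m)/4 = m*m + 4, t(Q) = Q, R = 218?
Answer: 44950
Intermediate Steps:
c(V, m) = -16 - 4*m**2 (c(V, m) = -4*(m*m + 4) = -4*(m**2 + 4) = -4*(4 + m**2) = -16 - 4*m**2)
W(b, n) = (-116 + b)*(3 + b) (W(b, n) = (b + 3)*(b + (-16 - 4*(-5)**2)) = (3 + b)*(b + (-16 - 4*25)) = (3 + b)*(b + (-16 - 100)) = (3 + b)*(b - 116) = (3 + b)*(-116 + b) = (-116 + b)*(3 + b))
x(H) = 696 - 2*H**2 + 226*H (x(H) = (-348 + H**2 - 113*H)*(-2) = 696 - 2*H**2 + 226*H)
B(24) - x(R) = -134 - (696 - 2*218**2 + 226*218) = -134 - (696 - 2*47524 + 49268) = -134 - (696 - 95048 + 49268) = -134 - 1*(-45084) = -134 + 45084 = 44950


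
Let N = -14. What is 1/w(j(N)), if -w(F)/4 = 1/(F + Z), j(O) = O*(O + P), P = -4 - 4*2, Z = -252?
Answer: -28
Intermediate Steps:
P = -12 (P = -4 - 8 = -12)
j(O) = O*(-12 + O) (j(O) = O*(O - 12) = O*(-12 + O))
w(F) = -4/(-252 + F) (w(F) = -4/(F - 252) = -4/(-252 + F))
1/w(j(N)) = 1/(-4/(-252 - 14*(-12 - 14))) = 1/(-4/(-252 - 14*(-26))) = 1/(-4/(-252 + 364)) = 1/(-4/112) = 1/(-4*1/112) = 1/(-1/28) = -28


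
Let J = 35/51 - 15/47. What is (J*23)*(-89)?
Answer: -1801360/2397 ≈ -751.51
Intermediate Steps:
J = 880/2397 (J = 35*(1/51) - 15*1/47 = 35/51 - 15/47 = 880/2397 ≈ 0.36713)
(J*23)*(-89) = ((880/2397)*23)*(-89) = (20240/2397)*(-89) = -1801360/2397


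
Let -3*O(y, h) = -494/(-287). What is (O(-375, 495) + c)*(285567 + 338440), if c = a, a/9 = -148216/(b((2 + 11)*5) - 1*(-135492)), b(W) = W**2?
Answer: -759757215589874/120296337 ≈ -6.3157e+6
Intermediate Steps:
O(y, h) = -494/861 (O(y, h) = -(-494)/(3*(-287)) = -(-494)*(-1)/(3*287) = -1/3*494/287 = -494/861)
a = -1333944/139717 (a = 9*(-148216/(((2 + 11)*5)**2 - 1*(-135492))) = 9*(-148216/((13*5)**2 + 135492)) = 9*(-148216/(65**2 + 135492)) = 9*(-148216/(4225 + 135492)) = 9*(-148216/139717) = -1333944/139717 ≈ -9.5475)
c = -1333944/139717 ≈ -9.5475
(O(-375, 495) + c)*(285567 + 338440) = (-494/861 - 1333944/139717)*(285567 + 338440) = -1217545982/120296337*624007 = -759757215589874/120296337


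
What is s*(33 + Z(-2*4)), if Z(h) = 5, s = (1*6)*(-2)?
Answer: -456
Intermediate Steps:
s = -12 (s = 6*(-2) = -12)
s*(33 + Z(-2*4)) = -12*(33 + 5) = -12*38 = -456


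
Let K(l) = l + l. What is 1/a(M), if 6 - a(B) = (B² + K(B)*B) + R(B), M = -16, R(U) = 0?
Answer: -1/762 ≈ -0.0013123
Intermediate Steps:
K(l) = 2*l
a(B) = 6 - 3*B² (a(B) = 6 - ((B² + (2*B)*B) + 0) = 6 - ((B² + 2*B²) + 0) = 6 - (3*B² + 0) = 6 - 3*B²)
1/a(M) = 1/(6 - 3*(-16)²) = 1/(6 - 3*256) = 1/(6 - 768) = 1/(-762) = -1/762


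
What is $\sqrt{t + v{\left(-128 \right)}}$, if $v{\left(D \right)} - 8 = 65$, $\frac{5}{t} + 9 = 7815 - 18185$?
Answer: $\frac{\sqrt{7863773898}}{10379} \approx 8.544$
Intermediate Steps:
$t = - \frac{5}{10379}$ ($t = \frac{5}{-9 + \left(7815 - 18185\right)} = \frac{5}{-9 - 10370} = \frac{5}{-10379} = 5 \left(- \frac{1}{10379}\right) = - \frac{5}{10379} \approx -0.00048174$)
$v{\left(D \right)} = 73$ ($v{\left(D \right)} = 8 + 65 = 73$)
$\sqrt{t + v{\left(-128 \right)}} = \sqrt{- \frac{5}{10379} + 73} = \sqrt{\frac{757662}{10379}} = \frac{\sqrt{7863773898}}{10379}$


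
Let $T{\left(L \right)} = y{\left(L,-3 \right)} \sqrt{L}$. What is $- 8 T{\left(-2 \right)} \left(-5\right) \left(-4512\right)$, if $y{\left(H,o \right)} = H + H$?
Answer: $721920 i \sqrt{2} \approx 1.0209 \cdot 10^{6} i$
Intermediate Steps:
$y{\left(H,o \right)} = 2 H$
$T{\left(L \right)} = 2 L^{\frac{3}{2}}$ ($T{\left(L \right)} = 2 L \sqrt{L} = 2 L^{\frac{3}{2}}$)
$- 8 T{\left(-2 \right)} \left(-5\right) \left(-4512\right) = - 8 \cdot 2 \left(-2\right)^{\frac{3}{2}} \left(-5\right) \left(-4512\right) = - 8 \cdot 2 \left(- 2 i \sqrt{2}\right) \left(-5\right) \left(-4512\right) = - 8 \left(- 4 i \sqrt{2}\right) \left(-5\right) \left(-4512\right) = 32 i \sqrt{2} \left(-5\right) \left(-4512\right) = - 160 i \sqrt{2} \left(-4512\right) = 721920 i \sqrt{2}$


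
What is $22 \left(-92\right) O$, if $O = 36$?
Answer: $-72864$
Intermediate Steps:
$22 \left(-92\right) O = 22 \left(-92\right) 36 = \left(-2024\right) 36 = -72864$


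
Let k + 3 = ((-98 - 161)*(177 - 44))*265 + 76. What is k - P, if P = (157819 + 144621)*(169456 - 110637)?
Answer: -17798346742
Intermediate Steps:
P = 17789218360 (P = 302440*58819 = 17789218360)
k = -9128382 (k = -3 + (((-98 - 161)*(177 - 44))*265 + 76) = -3 + (-259*133*265 + 76) = -3 + (-34447*265 + 76) = -3 + (-9128455 + 76) = -3 - 9128379 = -9128382)
k - P = -9128382 - 1*17789218360 = -9128382 - 17789218360 = -17798346742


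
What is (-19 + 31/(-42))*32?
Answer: -13264/21 ≈ -631.62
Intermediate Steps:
(-19 + 31/(-42))*32 = (-19 + 31*(-1/42))*32 = (-19 - 31/42)*32 = -829/42*32 = -13264/21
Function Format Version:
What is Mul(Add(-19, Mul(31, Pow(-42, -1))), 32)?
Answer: Rational(-13264, 21) ≈ -631.62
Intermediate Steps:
Mul(Add(-19, Mul(31, Pow(-42, -1))), 32) = Mul(Add(-19, Mul(31, Rational(-1, 42))), 32) = Mul(Add(-19, Rational(-31, 42)), 32) = Mul(Rational(-829, 42), 32) = Rational(-13264, 21)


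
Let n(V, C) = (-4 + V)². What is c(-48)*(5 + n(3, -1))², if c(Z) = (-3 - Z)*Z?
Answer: -77760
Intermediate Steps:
c(Z) = Z*(-3 - Z)
c(-48)*(5 + n(3, -1))² = (-1*(-48)*(3 - 48))*(5 + (-4 + 3)²)² = (-1*(-48)*(-45))*(5 + (-1)²)² = -2160*(5 + 1)² = -2160*6² = -2160*36 = -77760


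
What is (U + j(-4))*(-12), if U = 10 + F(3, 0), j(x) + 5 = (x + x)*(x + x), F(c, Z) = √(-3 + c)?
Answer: -828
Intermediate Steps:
j(x) = -5 + 4*x² (j(x) = -5 + (x + x)*(x + x) = -5 + (2*x)*(2*x) = -5 + 4*x²)
U = 10 (U = 10 + √(-3 + 3) = 10 + √0 = 10 + 0 = 10)
(U + j(-4))*(-12) = (10 + (-5 + 4*(-4)²))*(-12) = (10 + (-5 + 4*16))*(-12) = (10 + (-5 + 64))*(-12) = (10 + 59)*(-12) = 69*(-12) = -828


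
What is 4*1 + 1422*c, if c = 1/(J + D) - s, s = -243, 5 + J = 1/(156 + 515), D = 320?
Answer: 36519237731/105683 ≈ 3.4555e+5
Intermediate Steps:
J = -3354/671 (J = -5 + 1/(156 + 515) = -5 + 1/671 = -3354/671 ≈ -4.9985)
c = 51362609/211366 (c = 1/(-3354/671 + 320) - 1*(-243) = 1/(211366/671) + 243 = 671/211366 + 243 = 51362609/211366 ≈ 243.00)
4*1 + 1422*c = 4*1 + 1422*(51362609/211366) = 4 + 36518814999/105683 = 36519237731/105683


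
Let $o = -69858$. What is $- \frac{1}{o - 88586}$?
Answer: $\frac{1}{158444} \approx 6.3114 \cdot 10^{-6}$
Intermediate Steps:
$- \frac{1}{o - 88586} = - \frac{1}{-69858 - 88586} = - \frac{1}{-158444} = \left(-1\right) \left(- \frac{1}{158444}\right) = \frac{1}{158444}$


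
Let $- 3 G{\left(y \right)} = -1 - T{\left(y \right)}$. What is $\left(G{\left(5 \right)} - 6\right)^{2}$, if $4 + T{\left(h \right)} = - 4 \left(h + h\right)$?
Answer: $\frac{3721}{9} \approx 413.44$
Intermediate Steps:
$T{\left(h \right)} = -4 - 8 h$ ($T{\left(h \right)} = -4 - 4 \left(h + h\right) = -4 - 4 \cdot 2 h = -4 - 8 h$)
$G{\left(y \right)} = -1 - \frac{8 y}{3}$ ($G{\left(y \right)} = - \frac{-1 - \left(-4 - 8 y\right)}{3} = - \frac{-1 + \left(4 + 8 y\right)}{3} = - \frac{3 + 8 y}{3} = -1 - \frac{8 y}{3}$)
$\left(G{\left(5 \right)} - 6\right)^{2} = \left(\left(-1 - \frac{40}{3}\right) - 6\right)^{2} = \left(- \frac{43}{3} - 6\right)^{2} = \left(- \frac{61}{3}\right)^{2} = \frac{3721}{9}$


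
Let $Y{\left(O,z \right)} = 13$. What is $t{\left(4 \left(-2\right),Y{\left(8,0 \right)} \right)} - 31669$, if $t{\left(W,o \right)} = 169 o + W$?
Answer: $-29480$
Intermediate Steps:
$t{\left(W,o \right)} = W + 169 o$
$t{\left(4 \left(-2\right),Y{\left(8,0 \right)} \right)} - 31669 = \left(4 \left(-2\right) + 169 \cdot 13\right) - 31669 = \left(-8 + 2197\right) - 31669 = 2189 - 31669 = -29480$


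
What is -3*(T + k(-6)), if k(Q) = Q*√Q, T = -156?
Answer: 468 + 18*I*√6 ≈ 468.0 + 44.091*I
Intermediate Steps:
k(Q) = Q^(3/2)
-3*(T + k(-6)) = -3*(-156 + (-6)^(3/2)) = -3*(-156 - 6*I*√6) = 468 + 18*I*√6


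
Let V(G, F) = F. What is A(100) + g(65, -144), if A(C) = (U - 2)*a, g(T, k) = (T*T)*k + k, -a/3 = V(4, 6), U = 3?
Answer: -608562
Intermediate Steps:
a = -18 (a = -3*6 = -18)
g(T, k) = k + k*T**2 (g(T, k) = T**2*k + k = k*T**2 + k = k + k*T**2)
A(C) = -18 (A(C) = (3 - 2)*(-18) = 1*(-18) = -18)
A(100) + g(65, -144) = -18 - 144*(1 + 65**2) = -18 - 144*(1 + 4225) = -18 - 144*4226 = -18 - 608544 = -608562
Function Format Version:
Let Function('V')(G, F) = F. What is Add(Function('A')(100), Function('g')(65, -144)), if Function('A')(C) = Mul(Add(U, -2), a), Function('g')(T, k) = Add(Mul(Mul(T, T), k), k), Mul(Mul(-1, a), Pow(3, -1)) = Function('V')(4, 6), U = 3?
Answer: -608562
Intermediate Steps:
a = -18 (a = Mul(-3, 6) = -18)
Function('g')(T, k) = Add(k, Mul(k, Pow(T, 2))) (Function('g')(T, k) = Add(Mul(Pow(T, 2), k), k) = Add(Mul(k, Pow(T, 2)), k) = Add(k, Mul(k, Pow(T, 2))))
Function('A')(C) = -18 (Function('A')(C) = Mul(Add(3, -2), -18) = Mul(1, -18) = -18)
Add(Function('A')(100), Function('g')(65, -144)) = Add(-18, Mul(-144, Add(1, Pow(65, 2)))) = Add(-18, Mul(-144, Add(1, 4225))) = Add(-18, Mul(-144, 4226)) = Add(-18, -608544) = -608562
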